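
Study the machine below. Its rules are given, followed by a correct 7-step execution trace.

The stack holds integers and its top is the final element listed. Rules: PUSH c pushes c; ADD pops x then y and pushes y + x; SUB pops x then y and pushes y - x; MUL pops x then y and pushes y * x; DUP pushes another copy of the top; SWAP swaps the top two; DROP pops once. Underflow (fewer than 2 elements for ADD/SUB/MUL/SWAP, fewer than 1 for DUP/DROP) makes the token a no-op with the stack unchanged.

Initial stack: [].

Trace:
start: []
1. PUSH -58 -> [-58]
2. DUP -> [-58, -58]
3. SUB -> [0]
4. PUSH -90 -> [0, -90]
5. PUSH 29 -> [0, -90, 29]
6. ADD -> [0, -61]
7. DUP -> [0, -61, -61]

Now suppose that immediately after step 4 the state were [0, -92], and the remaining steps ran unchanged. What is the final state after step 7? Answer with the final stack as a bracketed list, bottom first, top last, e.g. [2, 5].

state after step 4 := [0, -92]
5. PUSH 29 -> [0, -92, 29]
6. ADD -> [0, -63]
7. DUP -> [0, -63, -63]

[0, -63, -63]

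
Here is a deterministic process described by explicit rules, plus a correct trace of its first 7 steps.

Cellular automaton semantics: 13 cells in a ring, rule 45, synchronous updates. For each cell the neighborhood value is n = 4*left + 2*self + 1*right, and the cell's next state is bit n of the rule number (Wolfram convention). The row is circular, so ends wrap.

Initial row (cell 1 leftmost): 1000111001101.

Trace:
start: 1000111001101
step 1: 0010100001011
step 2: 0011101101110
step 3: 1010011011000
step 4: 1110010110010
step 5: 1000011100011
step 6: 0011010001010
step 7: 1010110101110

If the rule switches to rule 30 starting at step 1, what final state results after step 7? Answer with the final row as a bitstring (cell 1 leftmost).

(re-executing steps 1..7 under rule 30; state before step 1: 1000111001101)
step 1: 0101100111001
step 2: 0101011100111
step 3: 0101010011100
step 4: 1101011110010
step 5: 1001010001110
step 6: 1111011011000
step 7: 1000010010101

1000010010101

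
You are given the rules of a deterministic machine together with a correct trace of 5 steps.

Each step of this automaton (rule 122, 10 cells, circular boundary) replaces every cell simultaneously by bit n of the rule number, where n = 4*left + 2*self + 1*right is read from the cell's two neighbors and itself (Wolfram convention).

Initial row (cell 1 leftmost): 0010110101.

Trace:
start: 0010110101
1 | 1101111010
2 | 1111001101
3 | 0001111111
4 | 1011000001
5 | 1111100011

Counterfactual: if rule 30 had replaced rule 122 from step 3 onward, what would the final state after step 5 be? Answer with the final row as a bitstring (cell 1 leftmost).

(re-executing steps 3..5 under rule 30; state before step 3: 1111001101)
3 | 0000111001
4 | 1001100111
5 | 0111011100

0111011100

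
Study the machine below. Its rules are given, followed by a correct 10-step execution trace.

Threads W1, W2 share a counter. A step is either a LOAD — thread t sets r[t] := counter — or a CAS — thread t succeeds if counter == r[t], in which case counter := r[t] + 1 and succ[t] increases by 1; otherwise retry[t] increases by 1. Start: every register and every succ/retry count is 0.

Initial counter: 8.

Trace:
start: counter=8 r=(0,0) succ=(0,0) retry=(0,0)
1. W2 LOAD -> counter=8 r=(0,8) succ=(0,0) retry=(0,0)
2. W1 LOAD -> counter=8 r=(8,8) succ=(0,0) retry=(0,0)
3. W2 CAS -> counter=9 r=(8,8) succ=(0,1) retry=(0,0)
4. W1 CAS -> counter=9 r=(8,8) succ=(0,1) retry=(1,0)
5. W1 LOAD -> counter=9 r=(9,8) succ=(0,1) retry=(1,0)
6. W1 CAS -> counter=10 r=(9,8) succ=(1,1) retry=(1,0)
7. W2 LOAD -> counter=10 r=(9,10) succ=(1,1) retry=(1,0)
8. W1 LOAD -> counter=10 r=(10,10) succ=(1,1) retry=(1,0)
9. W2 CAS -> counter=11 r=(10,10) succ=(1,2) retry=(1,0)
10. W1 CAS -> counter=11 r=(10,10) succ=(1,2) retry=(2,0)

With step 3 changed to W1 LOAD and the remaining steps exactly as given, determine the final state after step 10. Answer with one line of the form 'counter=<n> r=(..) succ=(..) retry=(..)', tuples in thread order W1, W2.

(re-executing from step 3 with the substitution; state before step 3: counter=8 r=(8,8) succ=(0,0) retry=(0,0))
3. W1 LOAD -> counter=8 r=(8,8) succ=(0,0) retry=(0,0)
4. W1 CAS -> counter=9 r=(8,8) succ=(1,0) retry=(0,0)
5. W1 LOAD -> counter=9 r=(9,8) succ=(1,0) retry=(0,0)
6. W1 CAS -> counter=10 r=(9,8) succ=(2,0) retry=(0,0)
7. W2 LOAD -> counter=10 r=(9,10) succ=(2,0) retry=(0,0)
8. W1 LOAD -> counter=10 r=(10,10) succ=(2,0) retry=(0,0)
9. W2 CAS -> counter=11 r=(10,10) succ=(2,1) retry=(0,0)
10. W1 CAS -> counter=11 r=(10,10) succ=(2,1) retry=(1,0)

counter=11 r=(10,10) succ=(2,1) retry=(1,0)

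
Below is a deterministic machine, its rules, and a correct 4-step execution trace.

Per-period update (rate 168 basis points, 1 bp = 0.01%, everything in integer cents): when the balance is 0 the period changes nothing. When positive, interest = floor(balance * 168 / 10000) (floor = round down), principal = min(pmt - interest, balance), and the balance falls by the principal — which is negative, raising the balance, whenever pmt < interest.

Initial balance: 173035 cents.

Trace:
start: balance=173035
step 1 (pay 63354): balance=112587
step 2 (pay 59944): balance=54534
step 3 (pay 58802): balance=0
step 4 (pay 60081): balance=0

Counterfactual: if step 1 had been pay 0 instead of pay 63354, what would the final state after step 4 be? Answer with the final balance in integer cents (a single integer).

(re-executing from step 1 with the substitution; state before step 1: balance=173035)
step 1 (pay 0): balance=175941
step 2 (pay 59944): balance=118952
step 3 (pay 58802): balance=62148
step 4 (pay 60081): balance=3111

3111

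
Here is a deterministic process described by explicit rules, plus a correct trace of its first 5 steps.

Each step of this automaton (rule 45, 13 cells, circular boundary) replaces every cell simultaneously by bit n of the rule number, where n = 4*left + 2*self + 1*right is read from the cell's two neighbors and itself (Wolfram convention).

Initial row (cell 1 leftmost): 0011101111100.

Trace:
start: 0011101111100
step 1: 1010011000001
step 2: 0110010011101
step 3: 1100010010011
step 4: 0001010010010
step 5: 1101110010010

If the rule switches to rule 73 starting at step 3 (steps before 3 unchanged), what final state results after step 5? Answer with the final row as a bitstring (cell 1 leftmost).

0110101011100

(re-executing steps 3..5 under rule 73; state before step 3: 0110010011101)
step 3: 0110000010100
step 4: 0110111000001
step 5: 0110101011100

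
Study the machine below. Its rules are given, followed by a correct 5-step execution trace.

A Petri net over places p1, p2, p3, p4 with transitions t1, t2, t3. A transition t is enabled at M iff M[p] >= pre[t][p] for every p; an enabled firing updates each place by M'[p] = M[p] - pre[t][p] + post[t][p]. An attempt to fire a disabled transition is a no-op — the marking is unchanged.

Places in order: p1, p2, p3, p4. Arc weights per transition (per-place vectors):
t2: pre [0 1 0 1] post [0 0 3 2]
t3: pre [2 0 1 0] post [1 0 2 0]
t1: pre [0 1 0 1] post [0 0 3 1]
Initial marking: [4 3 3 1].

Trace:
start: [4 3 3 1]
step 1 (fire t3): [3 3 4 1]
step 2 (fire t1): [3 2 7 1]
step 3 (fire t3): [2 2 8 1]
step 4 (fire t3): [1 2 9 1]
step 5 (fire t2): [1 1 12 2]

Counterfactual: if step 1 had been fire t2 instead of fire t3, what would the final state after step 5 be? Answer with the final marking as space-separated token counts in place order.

2 0 14 3

(re-executing from step 1 with the substitution; state before step 1: [4 3 3 1])
step 1 (fire t2): [4 2 6 2]
step 2 (fire t1): [4 1 9 2]
step 3 (fire t3): [3 1 10 2]
step 4 (fire t3): [2 1 11 2]
step 5 (fire t2): [2 0 14 3]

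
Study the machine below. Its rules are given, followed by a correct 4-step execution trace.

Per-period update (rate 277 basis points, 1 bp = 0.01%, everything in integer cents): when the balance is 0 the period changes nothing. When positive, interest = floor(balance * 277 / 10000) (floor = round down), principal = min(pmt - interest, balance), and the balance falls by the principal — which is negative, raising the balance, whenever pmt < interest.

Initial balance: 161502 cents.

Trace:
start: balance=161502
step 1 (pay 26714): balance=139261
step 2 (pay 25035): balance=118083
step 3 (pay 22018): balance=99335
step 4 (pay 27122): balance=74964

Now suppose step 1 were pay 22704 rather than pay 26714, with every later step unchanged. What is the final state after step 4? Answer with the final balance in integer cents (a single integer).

(re-executing from step 1 with the substitution; state before step 1: balance=161502)
step 1 (pay 22704): balance=143271
step 2 (pay 25035): balance=122204
step 3 (pay 22018): balance=103571
step 4 (pay 27122): balance=79317

79317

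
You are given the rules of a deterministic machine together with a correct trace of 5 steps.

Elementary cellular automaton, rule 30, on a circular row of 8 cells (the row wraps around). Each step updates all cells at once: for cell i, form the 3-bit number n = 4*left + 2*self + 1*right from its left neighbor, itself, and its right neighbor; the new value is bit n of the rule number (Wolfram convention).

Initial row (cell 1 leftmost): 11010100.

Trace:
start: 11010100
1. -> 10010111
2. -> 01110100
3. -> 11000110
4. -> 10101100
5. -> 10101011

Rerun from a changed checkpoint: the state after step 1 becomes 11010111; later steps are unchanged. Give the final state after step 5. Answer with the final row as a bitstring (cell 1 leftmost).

01011101

state after step 1 := 11010111
2. -> 00010100
3. -> 00110110
4. -> 01100101
5. -> 01011101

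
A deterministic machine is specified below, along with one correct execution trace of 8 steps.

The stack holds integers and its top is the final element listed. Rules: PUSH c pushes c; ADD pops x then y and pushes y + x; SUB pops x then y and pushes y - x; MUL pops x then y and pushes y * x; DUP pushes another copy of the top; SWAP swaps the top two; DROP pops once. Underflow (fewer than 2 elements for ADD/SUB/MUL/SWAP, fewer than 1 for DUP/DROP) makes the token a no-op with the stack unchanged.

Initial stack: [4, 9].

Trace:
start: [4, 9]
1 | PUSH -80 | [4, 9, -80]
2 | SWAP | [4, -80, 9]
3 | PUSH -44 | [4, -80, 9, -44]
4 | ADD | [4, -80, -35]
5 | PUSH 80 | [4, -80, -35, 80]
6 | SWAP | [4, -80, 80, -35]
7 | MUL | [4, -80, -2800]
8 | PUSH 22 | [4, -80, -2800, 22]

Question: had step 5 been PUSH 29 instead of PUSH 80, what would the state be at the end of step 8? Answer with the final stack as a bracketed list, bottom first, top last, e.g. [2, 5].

[4, -80, -1015, 22]

(re-executing from step 5 with the substitution; state before step 5: [4, -80, -35])
5 | PUSH 29 | [4, -80, -35, 29]
6 | SWAP | [4, -80, 29, -35]
7 | MUL | [4, -80, -1015]
8 | PUSH 22 | [4, -80, -1015, 22]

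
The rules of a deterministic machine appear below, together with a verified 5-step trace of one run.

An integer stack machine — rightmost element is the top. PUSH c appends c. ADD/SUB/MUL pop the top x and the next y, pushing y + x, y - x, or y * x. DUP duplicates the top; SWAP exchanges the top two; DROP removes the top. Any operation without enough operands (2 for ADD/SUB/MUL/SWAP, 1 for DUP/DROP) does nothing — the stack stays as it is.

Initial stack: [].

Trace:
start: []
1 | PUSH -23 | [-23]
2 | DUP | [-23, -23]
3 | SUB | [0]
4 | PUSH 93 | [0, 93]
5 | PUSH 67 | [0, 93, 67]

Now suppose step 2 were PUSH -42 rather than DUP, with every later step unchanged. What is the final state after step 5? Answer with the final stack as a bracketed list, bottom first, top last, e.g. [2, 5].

[19, 93, 67]

(re-executing from step 2 with the substitution; state before step 2: [-23])
2 | PUSH -42 | [-23, -42]
3 | SUB | [19]
4 | PUSH 93 | [19, 93]
5 | PUSH 67 | [19, 93, 67]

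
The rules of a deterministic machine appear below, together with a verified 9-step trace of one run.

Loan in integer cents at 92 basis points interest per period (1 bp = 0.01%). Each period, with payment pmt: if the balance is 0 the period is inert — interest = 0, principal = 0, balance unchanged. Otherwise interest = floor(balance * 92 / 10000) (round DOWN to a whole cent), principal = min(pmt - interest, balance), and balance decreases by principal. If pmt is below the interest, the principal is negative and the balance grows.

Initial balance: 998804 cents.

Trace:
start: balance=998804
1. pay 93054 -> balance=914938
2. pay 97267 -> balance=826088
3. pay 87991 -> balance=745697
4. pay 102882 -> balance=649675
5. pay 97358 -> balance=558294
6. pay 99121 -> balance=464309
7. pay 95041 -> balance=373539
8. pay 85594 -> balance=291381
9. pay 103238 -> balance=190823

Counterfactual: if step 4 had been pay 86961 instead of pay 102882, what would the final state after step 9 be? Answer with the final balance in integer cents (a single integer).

(re-executing from step 4 with the substitution; state before step 4: balance=745697)
4. pay 86961 -> balance=665596
5. pay 97358 -> balance=574361
6. pay 99121 -> balance=480524
7. pay 95041 -> balance=389903
8. pay 85594 -> balance=307896
9. pay 103238 -> balance=207490

207490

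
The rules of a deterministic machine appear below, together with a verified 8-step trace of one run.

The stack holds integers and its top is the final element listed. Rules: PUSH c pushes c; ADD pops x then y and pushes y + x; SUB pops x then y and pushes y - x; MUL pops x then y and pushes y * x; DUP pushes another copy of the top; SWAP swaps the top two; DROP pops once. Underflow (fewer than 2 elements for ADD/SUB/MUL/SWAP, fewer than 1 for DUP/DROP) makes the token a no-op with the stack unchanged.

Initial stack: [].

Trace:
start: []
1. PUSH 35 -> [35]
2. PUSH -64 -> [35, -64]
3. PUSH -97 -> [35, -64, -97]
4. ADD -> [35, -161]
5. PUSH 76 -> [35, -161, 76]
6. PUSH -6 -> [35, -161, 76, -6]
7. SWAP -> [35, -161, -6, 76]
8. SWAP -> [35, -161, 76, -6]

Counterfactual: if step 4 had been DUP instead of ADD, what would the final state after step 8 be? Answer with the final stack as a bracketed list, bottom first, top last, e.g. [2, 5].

[35, -64, -97, -97, 76, -6]

(re-executing from step 4 with the substitution; state before step 4: [35, -64, -97])
4. DUP -> [35, -64, -97, -97]
5. PUSH 76 -> [35, -64, -97, -97, 76]
6. PUSH -6 -> [35, -64, -97, -97, 76, -6]
7. SWAP -> [35, -64, -97, -97, -6, 76]
8. SWAP -> [35, -64, -97, -97, 76, -6]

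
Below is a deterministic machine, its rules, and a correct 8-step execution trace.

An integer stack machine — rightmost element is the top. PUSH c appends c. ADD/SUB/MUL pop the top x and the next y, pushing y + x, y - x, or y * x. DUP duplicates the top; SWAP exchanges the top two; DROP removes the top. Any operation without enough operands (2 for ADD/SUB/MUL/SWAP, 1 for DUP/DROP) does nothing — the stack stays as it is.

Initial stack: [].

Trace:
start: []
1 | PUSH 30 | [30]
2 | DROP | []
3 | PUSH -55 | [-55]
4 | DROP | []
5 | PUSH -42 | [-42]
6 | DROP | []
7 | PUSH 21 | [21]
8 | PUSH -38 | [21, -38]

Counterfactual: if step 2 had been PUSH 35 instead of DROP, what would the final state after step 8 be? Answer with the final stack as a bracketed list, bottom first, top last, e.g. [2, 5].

[30, 35, 21, -38]

(re-executing from step 2 with the substitution; state before step 2: [30])
2 | PUSH 35 | [30, 35]
3 | PUSH -55 | [30, 35, -55]
4 | DROP | [30, 35]
5 | PUSH -42 | [30, 35, -42]
6 | DROP | [30, 35]
7 | PUSH 21 | [30, 35, 21]
8 | PUSH -38 | [30, 35, 21, -38]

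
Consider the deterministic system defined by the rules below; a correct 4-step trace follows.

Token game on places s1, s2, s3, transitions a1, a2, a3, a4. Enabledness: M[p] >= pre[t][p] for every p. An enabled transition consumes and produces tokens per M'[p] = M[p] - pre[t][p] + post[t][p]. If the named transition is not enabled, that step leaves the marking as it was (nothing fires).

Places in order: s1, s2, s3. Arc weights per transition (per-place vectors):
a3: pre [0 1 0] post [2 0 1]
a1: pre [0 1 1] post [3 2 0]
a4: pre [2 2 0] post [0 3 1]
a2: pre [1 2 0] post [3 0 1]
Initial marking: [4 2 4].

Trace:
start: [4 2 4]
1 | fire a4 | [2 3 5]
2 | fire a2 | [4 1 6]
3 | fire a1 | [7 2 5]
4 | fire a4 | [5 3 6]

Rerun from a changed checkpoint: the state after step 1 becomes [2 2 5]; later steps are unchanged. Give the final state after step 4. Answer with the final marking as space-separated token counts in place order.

state after step 1 := [2 2 5]
2 | fire a2 | [4 0 6]
3 | fire a1 | [4 0 6]
4 | fire a4 | [4 0 6]

4 0 6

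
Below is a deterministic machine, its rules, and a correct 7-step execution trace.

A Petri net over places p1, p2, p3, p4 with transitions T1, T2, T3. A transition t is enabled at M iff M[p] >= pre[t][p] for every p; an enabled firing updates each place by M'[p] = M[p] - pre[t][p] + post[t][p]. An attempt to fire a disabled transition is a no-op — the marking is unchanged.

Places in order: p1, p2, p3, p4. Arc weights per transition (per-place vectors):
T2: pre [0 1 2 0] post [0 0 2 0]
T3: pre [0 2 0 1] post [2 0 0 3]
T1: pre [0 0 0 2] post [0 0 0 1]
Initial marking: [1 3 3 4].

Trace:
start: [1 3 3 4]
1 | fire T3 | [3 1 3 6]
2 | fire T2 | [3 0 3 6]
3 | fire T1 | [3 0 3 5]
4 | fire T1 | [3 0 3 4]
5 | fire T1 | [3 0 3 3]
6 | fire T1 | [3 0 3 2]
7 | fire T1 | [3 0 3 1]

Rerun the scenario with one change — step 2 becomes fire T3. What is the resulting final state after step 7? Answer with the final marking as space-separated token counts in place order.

3 1 3 1

(re-executing from step 2 with the substitution; state before step 2: [3 1 3 6])
2 | fire T3 | [3 1 3 6]
3 | fire T1 | [3 1 3 5]
4 | fire T1 | [3 1 3 4]
5 | fire T1 | [3 1 3 3]
6 | fire T1 | [3 1 3 2]
7 | fire T1 | [3 1 3 1]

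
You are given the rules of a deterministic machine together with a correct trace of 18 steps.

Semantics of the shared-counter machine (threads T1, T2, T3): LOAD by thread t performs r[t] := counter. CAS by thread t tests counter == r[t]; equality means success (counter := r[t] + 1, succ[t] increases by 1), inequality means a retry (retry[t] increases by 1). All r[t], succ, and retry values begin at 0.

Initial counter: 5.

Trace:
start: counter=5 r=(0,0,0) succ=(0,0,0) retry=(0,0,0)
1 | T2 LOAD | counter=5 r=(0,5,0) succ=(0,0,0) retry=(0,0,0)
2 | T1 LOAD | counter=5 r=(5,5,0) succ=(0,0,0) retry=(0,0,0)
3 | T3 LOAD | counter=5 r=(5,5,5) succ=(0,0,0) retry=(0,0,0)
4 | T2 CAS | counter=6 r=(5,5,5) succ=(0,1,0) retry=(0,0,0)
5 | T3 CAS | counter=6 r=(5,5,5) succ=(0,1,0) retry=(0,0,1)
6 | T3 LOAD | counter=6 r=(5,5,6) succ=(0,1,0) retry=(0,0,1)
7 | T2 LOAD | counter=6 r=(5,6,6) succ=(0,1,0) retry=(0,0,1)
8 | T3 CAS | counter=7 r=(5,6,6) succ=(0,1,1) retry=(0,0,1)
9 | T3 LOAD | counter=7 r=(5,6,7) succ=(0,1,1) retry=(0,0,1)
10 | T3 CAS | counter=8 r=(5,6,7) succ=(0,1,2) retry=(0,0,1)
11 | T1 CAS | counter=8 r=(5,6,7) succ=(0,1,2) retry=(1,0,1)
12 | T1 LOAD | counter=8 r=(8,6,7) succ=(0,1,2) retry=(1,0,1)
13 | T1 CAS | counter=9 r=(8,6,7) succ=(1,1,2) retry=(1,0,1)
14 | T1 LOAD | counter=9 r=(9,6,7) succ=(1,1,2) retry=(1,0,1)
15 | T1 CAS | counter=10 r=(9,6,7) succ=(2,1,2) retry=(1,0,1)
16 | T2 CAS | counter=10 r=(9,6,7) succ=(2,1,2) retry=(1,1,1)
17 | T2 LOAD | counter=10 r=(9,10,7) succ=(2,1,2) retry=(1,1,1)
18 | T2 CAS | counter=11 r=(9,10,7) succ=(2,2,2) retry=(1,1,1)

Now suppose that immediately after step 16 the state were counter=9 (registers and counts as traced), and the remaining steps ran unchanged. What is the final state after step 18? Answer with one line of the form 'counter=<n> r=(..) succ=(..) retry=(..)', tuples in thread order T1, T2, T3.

state after step 16 := counter=9 r=(9,6,7) succ=(2,1,2) retry=(1,1,1)
17 | T2 LOAD | counter=9 r=(9,9,7) succ=(2,1,2) retry=(1,1,1)
18 | T2 CAS | counter=10 r=(9,9,7) succ=(2,2,2) retry=(1,1,1)

counter=10 r=(9,9,7) succ=(2,2,2) retry=(1,1,1)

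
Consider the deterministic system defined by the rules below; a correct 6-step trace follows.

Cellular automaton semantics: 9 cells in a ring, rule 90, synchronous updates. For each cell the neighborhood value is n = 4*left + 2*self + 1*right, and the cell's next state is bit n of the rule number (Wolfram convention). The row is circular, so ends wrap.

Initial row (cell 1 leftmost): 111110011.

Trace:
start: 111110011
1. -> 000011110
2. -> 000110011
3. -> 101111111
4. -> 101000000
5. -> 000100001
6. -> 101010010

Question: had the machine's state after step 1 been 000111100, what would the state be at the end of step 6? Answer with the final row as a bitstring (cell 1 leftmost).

state after step 1 := 000111100
2. -> 001100110
3. -> 011111111
4. -> 010000001
5. -> 001000010
6. -> 010100101

010100101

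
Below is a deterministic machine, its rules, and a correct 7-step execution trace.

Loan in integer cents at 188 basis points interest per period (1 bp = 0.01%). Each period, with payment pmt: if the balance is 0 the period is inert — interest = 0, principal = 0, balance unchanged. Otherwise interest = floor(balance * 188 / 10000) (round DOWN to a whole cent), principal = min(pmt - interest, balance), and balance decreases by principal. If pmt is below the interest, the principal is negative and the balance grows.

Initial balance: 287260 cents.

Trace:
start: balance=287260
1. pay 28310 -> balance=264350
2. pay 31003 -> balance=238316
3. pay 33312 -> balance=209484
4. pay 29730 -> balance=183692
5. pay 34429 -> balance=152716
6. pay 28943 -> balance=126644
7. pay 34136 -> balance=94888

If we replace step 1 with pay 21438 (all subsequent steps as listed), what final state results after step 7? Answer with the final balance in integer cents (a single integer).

(re-executing from step 1 with the substitution; state before step 1: balance=287260)
1. pay 21438 -> balance=271222
2. pay 31003 -> balance=245317
3. pay 33312 -> balance=216616
4. pay 29730 -> balance=190958
5. pay 34429 -> balance=160119
6. pay 28943 -> balance=134186
7. pay 34136 -> balance=102572

102572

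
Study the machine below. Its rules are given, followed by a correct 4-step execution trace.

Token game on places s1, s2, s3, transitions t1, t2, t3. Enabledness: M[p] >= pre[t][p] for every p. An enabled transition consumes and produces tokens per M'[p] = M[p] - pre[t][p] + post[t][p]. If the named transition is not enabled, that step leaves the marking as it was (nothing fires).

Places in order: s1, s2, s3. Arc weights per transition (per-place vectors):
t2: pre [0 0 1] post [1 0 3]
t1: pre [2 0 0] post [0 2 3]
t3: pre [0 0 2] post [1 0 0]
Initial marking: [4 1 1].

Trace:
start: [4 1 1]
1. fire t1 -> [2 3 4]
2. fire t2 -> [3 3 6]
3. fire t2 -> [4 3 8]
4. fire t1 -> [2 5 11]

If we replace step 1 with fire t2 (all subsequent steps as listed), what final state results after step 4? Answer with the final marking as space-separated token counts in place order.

5 3 10

(re-executing from step 1 with the substitution; state before step 1: [4 1 1])
1. fire t2 -> [5 1 3]
2. fire t2 -> [6 1 5]
3. fire t2 -> [7 1 7]
4. fire t1 -> [5 3 10]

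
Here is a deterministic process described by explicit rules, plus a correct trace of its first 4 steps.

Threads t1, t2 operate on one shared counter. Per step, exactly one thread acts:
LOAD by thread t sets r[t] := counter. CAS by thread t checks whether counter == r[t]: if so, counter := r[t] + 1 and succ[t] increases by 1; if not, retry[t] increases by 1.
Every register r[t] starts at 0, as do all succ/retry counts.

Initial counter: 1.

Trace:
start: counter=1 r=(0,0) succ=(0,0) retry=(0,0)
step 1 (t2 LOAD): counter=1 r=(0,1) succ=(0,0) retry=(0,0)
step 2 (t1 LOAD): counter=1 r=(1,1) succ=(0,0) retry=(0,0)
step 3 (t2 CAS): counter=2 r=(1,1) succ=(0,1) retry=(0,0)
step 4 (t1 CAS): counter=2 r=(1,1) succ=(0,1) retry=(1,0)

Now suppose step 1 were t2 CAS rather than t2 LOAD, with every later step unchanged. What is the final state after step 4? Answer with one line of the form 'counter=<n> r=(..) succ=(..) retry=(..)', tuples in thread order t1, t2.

counter=2 r=(1,0) succ=(1,0) retry=(0,2)

(re-executing from step 1 with the substitution; state before step 1: counter=1 r=(0,0) succ=(0,0) retry=(0,0))
step 1 (t2 CAS): counter=1 r=(0,0) succ=(0,0) retry=(0,1)
step 2 (t1 LOAD): counter=1 r=(1,0) succ=(0,0) retry=(0,1)
step 3 (t2 CAS): counter=1 r=(1,0) succ=(0,0) retry=(0,2)
step 4 (t1 CAS): counter=2 r=(1,0) succ=(1,0) retry=(0,2)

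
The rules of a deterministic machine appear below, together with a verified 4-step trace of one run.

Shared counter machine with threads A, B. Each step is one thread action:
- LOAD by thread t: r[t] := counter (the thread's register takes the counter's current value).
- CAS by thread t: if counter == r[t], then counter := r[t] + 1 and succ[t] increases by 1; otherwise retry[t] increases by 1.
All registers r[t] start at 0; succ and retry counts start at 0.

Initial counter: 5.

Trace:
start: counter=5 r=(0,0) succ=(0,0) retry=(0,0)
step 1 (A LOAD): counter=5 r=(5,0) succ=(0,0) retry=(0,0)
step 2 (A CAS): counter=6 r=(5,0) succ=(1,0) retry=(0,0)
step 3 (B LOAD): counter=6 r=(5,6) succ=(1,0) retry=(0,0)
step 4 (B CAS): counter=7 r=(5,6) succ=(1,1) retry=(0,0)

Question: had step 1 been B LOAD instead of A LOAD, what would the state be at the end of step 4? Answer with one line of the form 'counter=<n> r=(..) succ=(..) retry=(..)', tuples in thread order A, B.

counter=6 r=(0,5) succ=(0,1) retry=(1,0)

(re-executing from step 1 with the substitution; state before step 1: counter=5 r=(0,0) succ=(0,0) retry=(0,0))
step 1 (B LOAD): counter=5 r=(0,5) succ=(0,0) retry=(0,0)
step 2 (A CAS): counter=5 r=(0,5) succ=(0,0) retry=(1,0)
step 3 (B LOAD): counter=5 r=(0,5) succ=(0,0) retry=(1,0)
step 4 (B CAS): counter=6 r=(0,5) succ=(0,1) retry=(1,0)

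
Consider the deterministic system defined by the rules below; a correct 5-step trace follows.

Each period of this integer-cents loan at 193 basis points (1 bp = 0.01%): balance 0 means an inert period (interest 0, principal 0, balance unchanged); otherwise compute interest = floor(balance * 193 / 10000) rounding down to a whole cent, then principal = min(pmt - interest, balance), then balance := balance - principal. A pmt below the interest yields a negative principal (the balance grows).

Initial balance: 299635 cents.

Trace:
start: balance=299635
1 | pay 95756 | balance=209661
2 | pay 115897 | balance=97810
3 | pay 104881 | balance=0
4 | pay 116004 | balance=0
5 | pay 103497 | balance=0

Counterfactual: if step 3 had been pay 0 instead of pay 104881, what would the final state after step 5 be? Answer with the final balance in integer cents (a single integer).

(re-executing from step 3 with the substitution; state before step 3: balance=97810)
3 | pay 0 | balance=99697
4 | pay 116004 | balance=0
5 | pay 103497 | balance=0

0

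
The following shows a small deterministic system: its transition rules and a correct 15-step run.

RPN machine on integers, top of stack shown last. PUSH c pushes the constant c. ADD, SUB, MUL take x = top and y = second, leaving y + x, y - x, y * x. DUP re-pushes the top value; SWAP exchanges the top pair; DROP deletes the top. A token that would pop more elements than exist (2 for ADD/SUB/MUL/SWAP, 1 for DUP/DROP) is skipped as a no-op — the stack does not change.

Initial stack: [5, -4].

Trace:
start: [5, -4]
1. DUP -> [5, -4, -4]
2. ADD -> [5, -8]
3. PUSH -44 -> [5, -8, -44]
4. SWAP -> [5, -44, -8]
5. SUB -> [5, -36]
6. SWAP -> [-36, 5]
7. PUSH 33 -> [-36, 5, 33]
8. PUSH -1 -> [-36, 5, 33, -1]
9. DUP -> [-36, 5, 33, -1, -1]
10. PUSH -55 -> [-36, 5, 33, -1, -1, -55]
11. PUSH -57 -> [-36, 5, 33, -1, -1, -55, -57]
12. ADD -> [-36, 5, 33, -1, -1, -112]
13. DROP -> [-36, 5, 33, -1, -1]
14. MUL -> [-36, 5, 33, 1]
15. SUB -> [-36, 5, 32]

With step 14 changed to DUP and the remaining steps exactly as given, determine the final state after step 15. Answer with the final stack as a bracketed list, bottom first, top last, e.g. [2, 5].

[-36, 5, 33, -1, 0]

(re-executing from step 14 with the substitution; state before step 14: [-36, 5, 33, -1, -1])
14. DUP -> [-36, 5, 33, -1, -1, -1]
15. SUB -> [-36, 5, 33, -1, 0]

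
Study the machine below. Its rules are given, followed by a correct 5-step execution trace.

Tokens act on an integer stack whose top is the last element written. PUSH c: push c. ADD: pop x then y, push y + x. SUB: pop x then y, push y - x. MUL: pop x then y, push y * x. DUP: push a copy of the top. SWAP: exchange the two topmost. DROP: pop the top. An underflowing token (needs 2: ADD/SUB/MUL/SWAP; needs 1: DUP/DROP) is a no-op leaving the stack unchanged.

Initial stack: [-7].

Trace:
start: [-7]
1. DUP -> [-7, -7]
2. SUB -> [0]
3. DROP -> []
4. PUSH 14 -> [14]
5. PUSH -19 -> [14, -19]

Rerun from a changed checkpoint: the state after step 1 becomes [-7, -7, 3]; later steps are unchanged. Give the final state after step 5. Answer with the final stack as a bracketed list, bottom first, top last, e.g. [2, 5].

state after step 1 := [-7, -7, 3]
2. SUB -> [-7, -10]
3. DROP -> [-7]
4. PUSH 14 -> [-7, 14]
5. PUSH -19 -> [-7, 14, -19]

[-7, 14, -19]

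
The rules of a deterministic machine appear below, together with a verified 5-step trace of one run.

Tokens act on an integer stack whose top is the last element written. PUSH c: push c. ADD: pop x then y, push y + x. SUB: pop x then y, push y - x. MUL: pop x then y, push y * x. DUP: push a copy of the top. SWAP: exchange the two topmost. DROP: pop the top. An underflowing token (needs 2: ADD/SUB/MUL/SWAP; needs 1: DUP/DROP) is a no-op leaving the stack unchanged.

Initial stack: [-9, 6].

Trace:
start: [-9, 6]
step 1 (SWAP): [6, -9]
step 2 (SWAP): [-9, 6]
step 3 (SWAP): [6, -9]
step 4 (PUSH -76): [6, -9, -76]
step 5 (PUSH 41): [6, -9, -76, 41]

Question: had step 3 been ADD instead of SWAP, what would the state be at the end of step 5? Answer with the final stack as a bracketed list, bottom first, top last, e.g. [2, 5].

[-3, -76, 41]

(re-executing from step 3 with the substitution; state before step 3: [-9, 6])
step 3 (ADD): [-3]
step 4 (PUSH -76): [-3, -76]
step 5 (PUSH 41): [-3, -76, 41]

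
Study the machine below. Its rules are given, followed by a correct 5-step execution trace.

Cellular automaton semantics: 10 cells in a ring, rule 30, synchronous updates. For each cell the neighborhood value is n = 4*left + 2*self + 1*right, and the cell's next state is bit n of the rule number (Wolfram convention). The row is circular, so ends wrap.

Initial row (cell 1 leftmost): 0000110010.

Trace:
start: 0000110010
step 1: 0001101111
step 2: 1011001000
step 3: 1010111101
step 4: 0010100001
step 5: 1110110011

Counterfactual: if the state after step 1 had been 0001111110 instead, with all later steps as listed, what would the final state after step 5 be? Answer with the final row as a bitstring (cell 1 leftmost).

state after step 1 := 0001111110
step 2: 0011000001
step 3: 1110100011
step 4: 0000110110
step 5: 0001100101

0001100101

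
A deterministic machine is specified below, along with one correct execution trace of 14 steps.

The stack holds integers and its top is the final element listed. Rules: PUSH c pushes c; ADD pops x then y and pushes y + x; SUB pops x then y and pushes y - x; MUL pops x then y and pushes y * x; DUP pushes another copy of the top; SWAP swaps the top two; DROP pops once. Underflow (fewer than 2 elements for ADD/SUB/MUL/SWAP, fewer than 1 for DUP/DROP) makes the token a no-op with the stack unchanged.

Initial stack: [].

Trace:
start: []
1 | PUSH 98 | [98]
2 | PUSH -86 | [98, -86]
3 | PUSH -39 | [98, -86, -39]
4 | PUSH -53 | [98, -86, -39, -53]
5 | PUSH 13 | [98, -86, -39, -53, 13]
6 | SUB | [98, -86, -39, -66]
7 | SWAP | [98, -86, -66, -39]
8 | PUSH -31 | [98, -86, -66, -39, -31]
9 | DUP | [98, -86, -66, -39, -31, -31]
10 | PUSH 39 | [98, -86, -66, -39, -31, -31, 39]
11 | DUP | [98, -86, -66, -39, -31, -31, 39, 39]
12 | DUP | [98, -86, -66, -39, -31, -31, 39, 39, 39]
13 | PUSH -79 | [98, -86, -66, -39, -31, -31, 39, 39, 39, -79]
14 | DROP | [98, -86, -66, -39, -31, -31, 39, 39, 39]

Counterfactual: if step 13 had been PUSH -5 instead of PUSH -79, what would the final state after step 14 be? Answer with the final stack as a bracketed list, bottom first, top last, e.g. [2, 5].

(re-executing from step 13 with the substitution; state before step 13: [98, -86, -66, -39, -31, -31, 39, 39, 39])
13 | PUSH -5 | [98, -86, -66, -39, -31, -31, 39, 39, 39, -5]
14 | DROP | [98, -86, -66, -39, -31, -31, 39, 39, 39]

[98, -86, -66, -39, -31, -31, 39, 39, 39]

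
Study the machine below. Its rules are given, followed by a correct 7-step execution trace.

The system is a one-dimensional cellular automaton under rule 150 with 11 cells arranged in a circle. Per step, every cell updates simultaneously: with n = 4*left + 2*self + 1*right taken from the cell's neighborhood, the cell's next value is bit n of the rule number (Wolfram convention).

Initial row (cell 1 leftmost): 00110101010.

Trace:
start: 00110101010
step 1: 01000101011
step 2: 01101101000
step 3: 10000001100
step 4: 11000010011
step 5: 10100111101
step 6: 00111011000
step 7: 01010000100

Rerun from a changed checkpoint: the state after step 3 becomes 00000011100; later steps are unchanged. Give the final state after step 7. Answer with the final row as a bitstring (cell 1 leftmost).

11111011101

state after step 3 := 00000011100
step 4: 00000101010
step 5: 00001101011
step 6: 10010001000
step 7: 11111011101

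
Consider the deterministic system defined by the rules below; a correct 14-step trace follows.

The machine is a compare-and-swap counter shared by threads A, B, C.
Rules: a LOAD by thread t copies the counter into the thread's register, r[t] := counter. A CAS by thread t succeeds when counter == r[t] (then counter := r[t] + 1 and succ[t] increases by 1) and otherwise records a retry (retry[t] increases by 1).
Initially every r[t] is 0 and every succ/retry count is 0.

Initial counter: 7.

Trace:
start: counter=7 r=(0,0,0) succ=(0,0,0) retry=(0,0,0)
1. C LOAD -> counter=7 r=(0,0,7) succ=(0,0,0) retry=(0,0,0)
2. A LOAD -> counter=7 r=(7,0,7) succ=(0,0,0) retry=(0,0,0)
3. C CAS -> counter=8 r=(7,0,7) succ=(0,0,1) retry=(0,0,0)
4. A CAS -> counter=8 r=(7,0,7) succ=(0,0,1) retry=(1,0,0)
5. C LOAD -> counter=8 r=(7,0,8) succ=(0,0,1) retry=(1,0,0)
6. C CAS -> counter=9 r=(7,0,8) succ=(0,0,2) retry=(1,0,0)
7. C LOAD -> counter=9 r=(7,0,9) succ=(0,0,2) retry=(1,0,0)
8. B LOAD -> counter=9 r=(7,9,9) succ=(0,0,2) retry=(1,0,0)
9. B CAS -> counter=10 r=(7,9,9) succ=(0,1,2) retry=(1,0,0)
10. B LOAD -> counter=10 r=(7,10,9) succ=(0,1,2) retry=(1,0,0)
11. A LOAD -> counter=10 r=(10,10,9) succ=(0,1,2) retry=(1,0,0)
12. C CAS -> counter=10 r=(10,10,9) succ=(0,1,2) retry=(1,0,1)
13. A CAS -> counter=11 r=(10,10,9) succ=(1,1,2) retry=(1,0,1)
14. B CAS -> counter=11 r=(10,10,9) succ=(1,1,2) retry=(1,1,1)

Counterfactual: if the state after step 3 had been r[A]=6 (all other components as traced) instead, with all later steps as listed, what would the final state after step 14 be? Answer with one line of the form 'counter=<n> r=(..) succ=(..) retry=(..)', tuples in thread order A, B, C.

counter=11 r=(10,10,9) succ=(1,1,2) retry=(1,1,1)

state after step 3 := counter=8 r=(6,0,7) succ=(0,0,1) retry=(0,0,0)
4. A CAS -> counter=8 r=(6,0,7) succ=(0,0,1) retry=(1,0,0)
5. C LOAD -> counter=8 r=(6,0,8) succ=(0,0,1) retry=(1,0,0)
6. C CAS -> counter=9 r=(6,0,8) succ=(0,0,2) retry=(1,0,0)
7. C LOAD -> counter=9 r=(6,0,9) succ=(0,0,2) retry=(1,0,0)
8. B LOAD -> counter=9 r=(6,9,9) succ=(0,0,2) retry=(1,0,0)
9. B CAS -> counter=10 r=(6,9,9) succ=(0,1,2) retry=(1,0,0)
10. B LOAD -> counter=10 r=(6,10,9) succ=(0,1,2) retry=(1,0,0)
11. A LOAD -> counter=10 r=(10,10,9) succ=(0,1,2) retry=(1,0,0)
12. C CAS -> counter=10 r=(10,10,9) succ=(0,1,2) retry=(1,0,1)
13. A CAS -> counter=11 r=(10,10,9) succ=(1,1,2) retry=(1,0,1)
14. B CAS -> counter=11 r=(10,10,9) succ=(1,1,2) retry=(1,1,1)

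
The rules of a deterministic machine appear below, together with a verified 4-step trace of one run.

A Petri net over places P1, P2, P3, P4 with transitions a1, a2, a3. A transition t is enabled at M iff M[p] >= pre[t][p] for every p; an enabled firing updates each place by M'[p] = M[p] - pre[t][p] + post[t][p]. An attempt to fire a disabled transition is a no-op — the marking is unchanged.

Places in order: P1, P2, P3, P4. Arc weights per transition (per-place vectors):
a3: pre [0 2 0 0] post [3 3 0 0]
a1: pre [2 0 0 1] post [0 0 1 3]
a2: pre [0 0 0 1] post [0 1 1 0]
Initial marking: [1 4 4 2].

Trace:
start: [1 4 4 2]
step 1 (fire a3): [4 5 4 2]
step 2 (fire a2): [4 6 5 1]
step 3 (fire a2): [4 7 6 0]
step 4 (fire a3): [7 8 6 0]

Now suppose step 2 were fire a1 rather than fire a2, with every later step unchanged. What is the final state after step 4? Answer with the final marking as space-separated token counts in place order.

(re-executing from step 2 with the substitution; state before step 2: [4 5 4 2])
step 2 (fire a1): [2 5 5 4]
step 3 (fire a2): [2 6 6 3]
step 4 (fire a3): [5 7 6 3]

5 7 6 3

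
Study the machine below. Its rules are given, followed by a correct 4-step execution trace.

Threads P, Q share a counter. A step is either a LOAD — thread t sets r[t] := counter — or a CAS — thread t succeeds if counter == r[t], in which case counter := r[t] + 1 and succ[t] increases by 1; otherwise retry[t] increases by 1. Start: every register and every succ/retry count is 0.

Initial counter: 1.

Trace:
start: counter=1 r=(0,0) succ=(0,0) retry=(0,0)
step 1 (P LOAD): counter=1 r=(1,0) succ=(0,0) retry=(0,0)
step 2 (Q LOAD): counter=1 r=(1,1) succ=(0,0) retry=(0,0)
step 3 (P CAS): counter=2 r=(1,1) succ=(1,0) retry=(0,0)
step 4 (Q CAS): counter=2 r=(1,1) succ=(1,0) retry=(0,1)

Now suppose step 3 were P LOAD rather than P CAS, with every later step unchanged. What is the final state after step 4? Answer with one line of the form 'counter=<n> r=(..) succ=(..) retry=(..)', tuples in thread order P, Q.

counter=2 r=(1,1) succ=(0,1) retry=(0,0)

(re-executing from step 3 with the substitution; state before step 3: counter=1 r=(1,1) succ=(0,0) retry=(0,0))
step 3 (P LOAD): counter=1 r=(1,1) succ=(0,0) retry=(0,0)
step 4 (Q CAS): counter=2 r=(1,1) succ=(0,1) retry=(0,0)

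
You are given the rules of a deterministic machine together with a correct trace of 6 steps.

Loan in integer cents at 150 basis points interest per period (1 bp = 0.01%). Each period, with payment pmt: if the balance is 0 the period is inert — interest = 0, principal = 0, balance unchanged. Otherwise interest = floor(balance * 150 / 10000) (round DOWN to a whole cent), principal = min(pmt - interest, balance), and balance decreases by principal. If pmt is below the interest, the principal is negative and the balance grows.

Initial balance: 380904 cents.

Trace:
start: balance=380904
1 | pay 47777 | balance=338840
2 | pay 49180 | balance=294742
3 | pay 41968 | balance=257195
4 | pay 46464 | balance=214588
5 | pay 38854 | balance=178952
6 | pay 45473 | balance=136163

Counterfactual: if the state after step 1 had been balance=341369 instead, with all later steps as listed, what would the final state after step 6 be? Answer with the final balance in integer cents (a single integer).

state after step 1 := balance=341369
2 | pay 49180 | balance=297309
3 | pay 41968 | balance=259800
4 | pay 46464 | balance=217233
5 | pay 38854 | balance=181637
6 | pay 45473 | balance=138888

138888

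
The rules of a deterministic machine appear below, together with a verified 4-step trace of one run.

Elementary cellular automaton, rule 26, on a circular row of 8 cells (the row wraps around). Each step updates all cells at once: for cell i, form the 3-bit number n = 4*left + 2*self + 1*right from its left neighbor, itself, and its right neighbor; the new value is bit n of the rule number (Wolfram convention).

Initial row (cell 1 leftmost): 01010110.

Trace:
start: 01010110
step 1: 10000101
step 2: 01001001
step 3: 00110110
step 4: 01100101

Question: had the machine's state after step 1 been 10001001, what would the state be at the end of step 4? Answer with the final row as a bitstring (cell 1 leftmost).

00001010

state after step 1 := 10001001
step 2: 01010111
step 3: 00000100
step 4: 00001010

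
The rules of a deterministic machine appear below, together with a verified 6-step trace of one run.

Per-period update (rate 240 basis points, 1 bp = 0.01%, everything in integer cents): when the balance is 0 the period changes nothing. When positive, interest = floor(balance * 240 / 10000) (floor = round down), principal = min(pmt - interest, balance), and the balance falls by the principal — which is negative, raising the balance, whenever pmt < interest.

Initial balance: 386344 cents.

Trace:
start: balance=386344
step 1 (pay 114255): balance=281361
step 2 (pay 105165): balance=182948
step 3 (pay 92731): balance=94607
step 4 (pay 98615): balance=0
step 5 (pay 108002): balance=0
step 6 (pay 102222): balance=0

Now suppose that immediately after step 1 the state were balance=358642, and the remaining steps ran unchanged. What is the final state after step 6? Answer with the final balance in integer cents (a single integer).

0

state after step 1 := balance=358642
step 2 (pay 105165): balance=262084
step 3 (pay 92731): balance=175643
step 4 (pay 98615): balance=81243
step 5 (pay 108002): balance=0
step 6 (pay 102222): balance=0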